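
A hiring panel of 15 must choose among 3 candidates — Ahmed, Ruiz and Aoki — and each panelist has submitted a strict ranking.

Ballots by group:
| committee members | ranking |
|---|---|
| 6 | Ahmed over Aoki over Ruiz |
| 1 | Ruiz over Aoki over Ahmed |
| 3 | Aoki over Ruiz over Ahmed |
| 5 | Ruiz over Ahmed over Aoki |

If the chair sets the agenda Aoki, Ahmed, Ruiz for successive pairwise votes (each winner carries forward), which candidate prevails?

Round 1: Aoki vs Ahmed — 4–11, Ahmed advances.
Round 2: Ahmed vs Ruiz — 6–9, Ruiz advances.
The agenda winner is Ruiz.

Ruiz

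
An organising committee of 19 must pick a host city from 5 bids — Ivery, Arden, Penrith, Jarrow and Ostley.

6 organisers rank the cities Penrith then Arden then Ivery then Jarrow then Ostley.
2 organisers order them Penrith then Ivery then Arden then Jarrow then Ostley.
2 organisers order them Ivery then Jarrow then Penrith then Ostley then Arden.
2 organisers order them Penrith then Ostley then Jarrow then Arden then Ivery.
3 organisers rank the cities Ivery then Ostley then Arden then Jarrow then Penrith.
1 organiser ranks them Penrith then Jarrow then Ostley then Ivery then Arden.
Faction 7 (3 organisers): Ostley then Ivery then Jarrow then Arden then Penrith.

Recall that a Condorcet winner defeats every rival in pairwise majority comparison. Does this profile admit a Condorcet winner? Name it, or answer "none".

Penrith

Head-to-head results (19 organisers):
Ivery vs Arden: 2+2+3+1+3 = 11 for Ivery, 8 for Arden — Ivery by 11–8.
Ivery vs Penrith: Penrith wins 11–8.
Ivery–Jarrow: Ivery 16–3.
Ivery vs Ostley: 6+2+2+3 = 13 for Ivery, 6 for Ostley — Ivery by 13–6.
Arden vs Penrith: 3+3 = 6 for Arden, 13 for Penrith — Penrith by 13–6.
Arden vs Jarrow: Arden is ranked higher on 6+2+3 = 11 ballots, Jarrow on 8. Arden wins 11–8.
Arden vs Ostley: Arden preferred on 6+2 = 8 ballots; Ostley wins 11–8.
Penrith vs Jarrow: 6+2+2+1 = 11 for Penrith, 8 for Jarrow — Penrith by 11–8.
Penrith vs Ostley: Penrith preferred on 6+2+2+2+1 = 13 ballots; Penrith wins 13–6.
Jarrow–Ostley: Jarrow 11–8.
Only Penrith has no losses; Penrith is the Condorcet winner.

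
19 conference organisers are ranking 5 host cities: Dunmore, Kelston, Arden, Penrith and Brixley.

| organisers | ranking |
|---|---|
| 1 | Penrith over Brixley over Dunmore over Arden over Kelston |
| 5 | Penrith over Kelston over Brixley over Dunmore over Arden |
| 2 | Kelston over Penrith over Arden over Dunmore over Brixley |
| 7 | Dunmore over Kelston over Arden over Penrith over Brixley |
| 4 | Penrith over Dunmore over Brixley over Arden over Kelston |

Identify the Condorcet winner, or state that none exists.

Pairwise majorities:
Dunmore vs Kelston: 1+7+4 = 12 for Dunmore, 7 for Kelston — Dunmore by 12–7.
Dunmore vs Arden: Dunmore preferred on 1+5+7+4 = 17 ballots; Dunmore wins 17–2.
Dunmore vs Penrith: 7 to 12, Penrith.
Dunmore vs Brixley: Dunmore preferred on 2+7+4 = 13 ballots; Dunmore wins 13–6.
Kelston vs Arden: Kelston is ranked higher on 5+2+7 = 14 ballots, Arden on 5. Kelston wins 14–5.
Kelston vs Penrith: 2+7 = 9 for Kelston, 10 for Penrith — Penrith by 10–9.
Kelston vs Brixley: 5+2+7 = 14 for Kelston, 5 for Brixley — Kelston by 14–5.
Arden vs Penrith: Arden is ranked higher on 7 ballots, Penrith on 12. Penrith wins 12–7.
Arden vs Brixley: 2+7 = 9 for Arden, 10 for Brixley — Brixley by 10–9.
Penrith vs Brixley: Penrith is ranked higher on 1+5+2+7+4 = 19 ballots, Brixley on 0. Penrith wins 19–0.
Only Penrith has no losses; Penrith is the Condorcet winner.

Penrith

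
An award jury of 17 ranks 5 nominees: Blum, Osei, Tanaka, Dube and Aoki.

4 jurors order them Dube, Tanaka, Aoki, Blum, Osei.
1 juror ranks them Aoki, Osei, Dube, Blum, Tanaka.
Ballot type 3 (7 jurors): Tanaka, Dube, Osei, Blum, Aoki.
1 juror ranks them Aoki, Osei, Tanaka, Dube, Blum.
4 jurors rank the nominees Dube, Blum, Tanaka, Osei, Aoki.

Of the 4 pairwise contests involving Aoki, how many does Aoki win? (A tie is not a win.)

0

Aoki against each rival (17 jurors):
Aoki vs Blum: Aoki preferred on 4+1+1 = 6 ballots; Blum wins 11–6.
Aoki vs Osei: 6 to 11, Osei.
Aoki–Tanaka: Tanaka 15–2.
Aoki vs Dube: 2 to 15, Dube.
Aoki beats no one; loses to Blum, Osei, Tanaka, Dube — 0 pairwise wins.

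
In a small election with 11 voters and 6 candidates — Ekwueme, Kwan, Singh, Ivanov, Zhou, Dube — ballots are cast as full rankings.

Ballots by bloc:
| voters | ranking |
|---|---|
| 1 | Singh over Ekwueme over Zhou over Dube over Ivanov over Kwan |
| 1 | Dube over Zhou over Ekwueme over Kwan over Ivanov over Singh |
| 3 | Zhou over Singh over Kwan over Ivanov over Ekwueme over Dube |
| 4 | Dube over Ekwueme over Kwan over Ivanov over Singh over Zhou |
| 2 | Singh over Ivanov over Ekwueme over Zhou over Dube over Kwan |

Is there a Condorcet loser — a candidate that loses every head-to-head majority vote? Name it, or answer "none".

Head-to-head results (11 voters):
Ekwueme vs Kwan: Ekwueme is ranked higher on 1+1+4+2 = 8 ballots, Kwan on 3. Ekwueme wins 8–3.
Ekwueme vs Singh: Singh wins 6–5.
Ekwueme vs Ivanov: Ekwueme, 6–5.
Ekwueme vs Zhou: 7 to 4, Ekwueme.
Ekwueme vs Dube: Ekwueme, 6–5.
Kwan vs Singh: Singh wins 6–5.
Kwan vs Ivanov: Kwan preferred on 1+3+4 = 8 ballots; Kwan wins 8–3.
Kwan vs Zhou: Zhou wins 7–4.
Kwan vs Dube: Dube, 8–3.
Singh vs Ivanov: Singh is ranked higher on 1+3+2 = 6 ballots, Ivanov on 5. Singh wins 6–5.
Singh vs Zhou: 1+4+2 = 7 for Singh, 4 for Zhou — Singh by 7–4.
Singh vs Dube: Singh preferred on 1+3+2 = 6 ballots; Singh wins 6–5.
Ivanov vs Zhou: Ivanov, 6–5.
Ivanov–Dube: Dube 6–5.
Zhou–Dube: Zhou 6–5.
Every candidate wins at least one matchup (Ekwueme beats Kwan; Kwan beats Ivanov; Singh beats Ekwueme; Ivanov beats Zhou; Zhou beats Kwan; Dube beats Kwan), so there is no Condorcet loser.

none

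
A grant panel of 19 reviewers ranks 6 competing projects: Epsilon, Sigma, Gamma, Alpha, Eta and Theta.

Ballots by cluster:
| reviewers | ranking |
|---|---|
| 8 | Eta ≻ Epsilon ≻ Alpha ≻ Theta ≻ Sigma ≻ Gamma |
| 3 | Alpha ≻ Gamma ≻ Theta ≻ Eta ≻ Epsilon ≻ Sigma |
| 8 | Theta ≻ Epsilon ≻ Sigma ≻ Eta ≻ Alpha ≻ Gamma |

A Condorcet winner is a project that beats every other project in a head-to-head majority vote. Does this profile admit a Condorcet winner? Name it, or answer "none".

Check each pair by majority over 19 ballots:
Epsilon–Sigma: Epsilon 19–0.
Epsilon–Gamma: Epsilon 16–3.
Epsilon vs Alpha: Epsilon, 16–3.
Epsilon–Eta: Eta 11–8.
Epsilon–Theta: Theta 11–8.
Sigma vs Gamma: Sigma wins 16–3.
Sigma–Alpha: Alpha 11–8.
Sigma vs Eta: Eta wins 11–8.
Sigma vs Theta: Theta, 19–0.
Gamma vs Alpha: Alpha wins 19–0.
Gamma vs Eta: Eta wins 16–3.
Gamma vs Theta: Theta wins 16–3.
Alpha vs Eta: Eta wins 16–3.
Alpha vs Theta: Alpha, 11–8.
Eta vs Theta: Theta wins 11–8.
Every project loses at least once (Epsilon loses to Eta; Sigma loses to Epsilon; Gamma loses to Epsilon; Alpha loses to Epsilon; Eta loses to Theta; Theta loses to Alpha). The majority relation contains the cycle Epsilon > Alpha > Theta > Epsilon, so there is no Condorcet winner.

none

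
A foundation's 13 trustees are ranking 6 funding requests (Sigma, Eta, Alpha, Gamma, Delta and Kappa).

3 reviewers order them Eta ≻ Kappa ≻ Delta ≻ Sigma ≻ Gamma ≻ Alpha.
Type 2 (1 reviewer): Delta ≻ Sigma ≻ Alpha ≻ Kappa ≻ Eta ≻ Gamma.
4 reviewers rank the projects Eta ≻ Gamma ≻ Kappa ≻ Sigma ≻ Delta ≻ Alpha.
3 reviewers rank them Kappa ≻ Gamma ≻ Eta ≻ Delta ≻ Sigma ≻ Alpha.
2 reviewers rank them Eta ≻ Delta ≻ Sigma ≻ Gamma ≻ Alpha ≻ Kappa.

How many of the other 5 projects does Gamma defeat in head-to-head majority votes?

3

Gamma against each rival (13 reviewers):
Gamma–Sigma: Gamma 7–6.
Gamma vs Eta: 3 for Gamma, 10 for Eta — Eta by 10–3.
Gamma vs Alpha: 12 to 1, Gamma.
Gamma vs Delta: 4+3 = 7 for Gamma, 6 for Delta — Gamma by 7–6.
Gamma vs Kappa: Kappa wins 7–6.
Gamma beats Sigma, Alpha, Delta; loses to Eta, Kappa — 3 pairwise wins.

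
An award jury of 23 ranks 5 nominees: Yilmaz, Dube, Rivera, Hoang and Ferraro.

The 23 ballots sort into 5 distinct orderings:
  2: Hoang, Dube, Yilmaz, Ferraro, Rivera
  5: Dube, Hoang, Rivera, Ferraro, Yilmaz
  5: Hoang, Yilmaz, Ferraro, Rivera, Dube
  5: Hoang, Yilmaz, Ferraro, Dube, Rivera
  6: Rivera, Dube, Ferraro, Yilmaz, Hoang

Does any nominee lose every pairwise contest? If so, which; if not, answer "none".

Head-to-head results (23 jurors):
Yilmaz vs Dube: Yilmaz is ranked higher on 5+5 = 10 ballots, Dube on 13. Dube wins 13–10.
Yilmaz–Rivera: Yilmaz 12–11.
Yilmaz vs Hoang: Yilmaz preferred on 6 ballots; Hoang wins 17–6.
Yilmaz vs Ferraro: Yilmaz wins 12–11.
Dube vs Rivera: Dube, 12–11.
Dube vs Hoang: Hoang wins 12–11.
Dube vs Ferraro: 13 to 10, Dube.
Rivera vs Hoang: 6 to 17, Hoang.
Rivera–Ferraro: Ferraro 12–11.
Hoang vs Ferraro: Hoang is ranked higher on 2+5+5+5 = 17 ballots, Ferraro on 6. Hoang wins 17–6.
Rivera is beaten in every head-to-head and is the Condorcet loser.

Rivera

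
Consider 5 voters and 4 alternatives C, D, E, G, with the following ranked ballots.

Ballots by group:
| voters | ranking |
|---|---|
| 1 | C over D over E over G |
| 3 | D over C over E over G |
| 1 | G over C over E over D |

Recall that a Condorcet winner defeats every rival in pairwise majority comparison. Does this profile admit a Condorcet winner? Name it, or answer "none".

Pairwise majorities:
C vs D: 1+1 = 2 for C, 3 for D — D by 3–2.
C vs E: 1+3+1 = 5 for C, 0 for E — C by 5–0.
C vs G: 4 to 1, C.
D vs E: D preferred on 1+3 = 4 ballots; D wins 4–1.
D vs G: D is ranked higher on 1+3 = 4 ballots, G on 1. D wins 4–1.
E vs G: E wins 4–1.
D defeats every rival head-to-head and is the Condorcet winner.

D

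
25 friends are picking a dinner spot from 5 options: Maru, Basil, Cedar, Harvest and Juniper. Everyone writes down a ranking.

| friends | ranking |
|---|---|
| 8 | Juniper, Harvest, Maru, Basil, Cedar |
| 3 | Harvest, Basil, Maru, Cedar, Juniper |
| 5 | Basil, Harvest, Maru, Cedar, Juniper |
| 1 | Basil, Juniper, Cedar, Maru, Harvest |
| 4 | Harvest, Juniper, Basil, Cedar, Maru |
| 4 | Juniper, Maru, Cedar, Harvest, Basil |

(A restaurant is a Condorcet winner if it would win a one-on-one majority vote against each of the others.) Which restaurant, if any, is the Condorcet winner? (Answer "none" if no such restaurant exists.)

Juniper

Head-to-head results (25 friends):
Maru vs Basil: Maru preferred on 8+4 = 12 ballots; Basil wins 13–12.
Maru vs Cedar: Maru is ranked higher on 8+3+5+4 = 20 ballots, Cedar on 5. Maru wins 20–5.
Maru vs Harvest: Maru preferred on 1+4 = 5 ballots; Harvest wins 20–5.
Maru vs Juniper: Maru preferred on 3+5 = 8 ballots; Juniper wins 17–8.
Basil vs Cedar: 8+3+5+1+4 = 21 for Basil, 4 for Cedar — Basil by 21–4.
Basil vs Harvest: Basil preferred on 5+1 = 6 ballots; Harvest wins 19–6.
Basil vs Juniper: 9 to 16, Juniper.
Cedar vs Harvest: 5 to 20, Harvest.
Cedar vs Juniper: Cedar is ranked higher on 3+5 = 8 ballots, Juniper on 17. Juniper wins 17–8.
Harvest vs Juniper: Harvest preferred on 3+5+4 = 12 ballots; Juniper wins 13–12.
Juniper beats each of Maru, Basil, Cedar, Harvest — Juniper is the Condorcet winner.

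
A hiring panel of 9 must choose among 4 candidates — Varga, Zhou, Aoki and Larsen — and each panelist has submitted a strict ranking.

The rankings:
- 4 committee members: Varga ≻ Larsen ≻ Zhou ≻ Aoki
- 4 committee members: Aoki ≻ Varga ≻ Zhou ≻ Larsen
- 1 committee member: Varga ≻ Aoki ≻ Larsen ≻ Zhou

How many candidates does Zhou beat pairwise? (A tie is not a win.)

0

Zhou against each rival (9 committee members):
Zhou vs Varga: Varga, 9–0.
Zhou vs Aoki: Aoki, 5–4.
Zhou vs Larsen: Larsen, 5–4.
Zhou beats no one; loses to Varga, Aoki, Larsen — 0 pairwise wins.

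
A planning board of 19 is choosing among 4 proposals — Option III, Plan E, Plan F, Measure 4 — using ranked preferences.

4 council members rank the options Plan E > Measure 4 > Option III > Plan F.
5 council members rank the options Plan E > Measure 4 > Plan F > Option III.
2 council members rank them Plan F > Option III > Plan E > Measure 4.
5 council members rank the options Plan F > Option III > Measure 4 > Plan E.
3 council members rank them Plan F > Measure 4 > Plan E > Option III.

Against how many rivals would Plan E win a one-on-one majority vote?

2

Plan E against each rival (19 council members):
Plan E vs Option III: 12 to 7, Plan E.
Plan E vs Plan F: Plan F, 10–9.
Plan E vs Measure 4: Plan E, 11–8.
Plan E beats Option III, Measure 4; loses to Plan F — 2 pairwise wins.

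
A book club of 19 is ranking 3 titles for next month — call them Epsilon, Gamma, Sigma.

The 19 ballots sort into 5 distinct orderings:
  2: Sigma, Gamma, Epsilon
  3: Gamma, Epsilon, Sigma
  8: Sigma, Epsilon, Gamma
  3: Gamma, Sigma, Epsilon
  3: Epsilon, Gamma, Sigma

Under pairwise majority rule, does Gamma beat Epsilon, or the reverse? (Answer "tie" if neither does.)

Epsilon

Ballots ranking Gamma above Epsilon: 2 + 3 + 3 = 8.
Ballots ranking Epsilon above Gamma: 19 − 8 = 11.
Epsilon wins the head-to-head 11–8.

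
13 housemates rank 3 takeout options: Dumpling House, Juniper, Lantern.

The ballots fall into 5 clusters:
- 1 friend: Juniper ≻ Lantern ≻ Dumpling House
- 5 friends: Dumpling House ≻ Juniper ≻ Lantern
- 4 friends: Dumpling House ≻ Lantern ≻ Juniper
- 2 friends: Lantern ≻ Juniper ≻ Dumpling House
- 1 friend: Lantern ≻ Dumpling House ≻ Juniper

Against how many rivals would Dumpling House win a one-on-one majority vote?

Dumpling House against each rival (13 friends):
Dumpling House–Juniper: Dumpling House 10–3.
Dumpling House vs Lantern: 9 to 4, Dumpling House.
Dumpling House beats Juniper, Lantern — 2 pairwise wins.

2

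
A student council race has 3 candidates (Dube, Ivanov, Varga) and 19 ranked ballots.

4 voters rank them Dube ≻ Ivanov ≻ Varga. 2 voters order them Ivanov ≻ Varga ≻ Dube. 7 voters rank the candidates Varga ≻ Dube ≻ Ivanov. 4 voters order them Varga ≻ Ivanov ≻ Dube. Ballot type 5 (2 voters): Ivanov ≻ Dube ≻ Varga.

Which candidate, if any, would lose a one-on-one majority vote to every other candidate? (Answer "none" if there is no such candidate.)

Ivanov

Pairwise majorities:
Dube vs Ivanov: Dube wins 11–8.
Dube vs Varga: Dube is ranked higher on 4+2 = 6 ballots, Varga on 13. Varga wins 13–6.
Ivanov vs Varga: 4+2+2 = 8 for Ivanov, 11 for Varga — Varga by 11–8.
Only Ivanov has no wins; Ivanov is the Condorcet loser.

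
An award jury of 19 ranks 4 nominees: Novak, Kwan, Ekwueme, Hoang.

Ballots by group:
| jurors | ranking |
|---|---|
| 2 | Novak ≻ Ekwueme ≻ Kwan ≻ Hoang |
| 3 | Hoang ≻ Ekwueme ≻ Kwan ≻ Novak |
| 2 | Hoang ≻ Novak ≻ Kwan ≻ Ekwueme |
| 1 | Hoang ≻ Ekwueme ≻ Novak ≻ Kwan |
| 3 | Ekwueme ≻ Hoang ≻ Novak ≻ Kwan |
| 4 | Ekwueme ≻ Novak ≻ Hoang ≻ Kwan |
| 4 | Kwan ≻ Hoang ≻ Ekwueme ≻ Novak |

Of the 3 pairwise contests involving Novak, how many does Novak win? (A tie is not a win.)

Novak against each rival (19 jurors):
Novak vs Kwan: Novak, 12–7.
Novak vs Ekwueme: Ekwueme wins 15–4.
Novak vs Hoang: Novak is ranked higher on 2+4 = 6 ballots, Hoang on 13. Hoang wins 13–6.
Novak beats Kwan; loses to Ekwueme, Hoang — 1 pairwise win.

1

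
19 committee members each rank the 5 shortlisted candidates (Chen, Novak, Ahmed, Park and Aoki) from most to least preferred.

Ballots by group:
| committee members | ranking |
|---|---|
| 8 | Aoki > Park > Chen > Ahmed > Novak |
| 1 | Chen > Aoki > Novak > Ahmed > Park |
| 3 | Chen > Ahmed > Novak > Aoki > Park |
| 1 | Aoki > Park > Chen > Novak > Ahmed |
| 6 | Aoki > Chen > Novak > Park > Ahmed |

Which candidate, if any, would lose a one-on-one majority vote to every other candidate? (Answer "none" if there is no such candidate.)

Head-to-head results (19 committee members):
Chen vs Novak: Chen preferred on 8+1+3+1+6 = 19 ballots; Chen wins 19–0.
Chen vs Ahmed: 19 to 0, Chen.
Chen–Park: Chen 10–9.
Chen vs Aoki: Aoki, 15–4.
Novak vs Ahmed: Ahmed, 11–8.
Novak–Park: Novak 10–9.
Novak vs Aoki: 3 to 16, Aoki.
Ahmed vs Park: Park, 15–4.
Ahmed vs Aoki: Aoki wins 16–3.
Park vs Aoki: Park is ranked higher on 0 ballots, Aoki on 19. Aoki wins 19–0.
No candidate is winless: Chen beats Novak; Novak beats Park; Ahmed beats Novak; Park beats Ahmed; Aoki beats Chen. There is no Condorcet loser.

none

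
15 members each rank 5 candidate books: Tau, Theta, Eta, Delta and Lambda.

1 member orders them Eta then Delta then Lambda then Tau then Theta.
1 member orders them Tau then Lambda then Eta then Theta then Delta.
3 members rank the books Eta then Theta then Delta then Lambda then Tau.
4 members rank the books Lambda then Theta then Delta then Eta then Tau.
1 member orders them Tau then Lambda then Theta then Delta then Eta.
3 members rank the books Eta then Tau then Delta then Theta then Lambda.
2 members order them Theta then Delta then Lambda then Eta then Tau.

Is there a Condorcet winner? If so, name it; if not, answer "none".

Check each pair by majority over 15 ballots:
Tau vs Theta: Theta, 9–6.
Tau vs Eta: Eta wins 13–2.
Tau vs Delta: Tau preferred on 1+1+3 = 5 ballots; Delta wins 10–5.
Tau–Lambda: Lambda 10–5.
Theta vs Eta: Theta preferred on 4+1+2 = 7 ballots; Eta wins 8–7.
Theta–Delta: Theta 11–4.
Theta vs Lambda: Theta preferred on 3+3+2 = 8 ballots; Theta wins 8–7.
Eta vs Delta: Eta is ranked higher on 1+1+3+3 = 8 ballots, Delta on 7. Eta wins 8–7.
Eta vs Lambda: 7 to 8, Lambda.
Delta vs Lambda: Delta is ranked higher on 1+3+3+2 = 9 ballots, Lambda on 6. Delta wins 9–6.
Each book drops at least one matchup (Tau loses to Theta; Theta loses to Eta; Eta loses to Lambda; Delta loses to Theta; Lambda loses to Theta); the cycle Theta → Lambda → Eta → Theta rules out a Condorcet winner.

none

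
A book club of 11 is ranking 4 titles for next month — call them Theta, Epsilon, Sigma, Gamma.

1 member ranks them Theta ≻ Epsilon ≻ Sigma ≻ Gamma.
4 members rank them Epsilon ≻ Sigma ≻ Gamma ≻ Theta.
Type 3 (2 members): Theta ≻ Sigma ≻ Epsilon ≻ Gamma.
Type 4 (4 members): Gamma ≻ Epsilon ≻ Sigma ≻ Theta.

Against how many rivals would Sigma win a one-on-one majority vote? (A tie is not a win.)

Sigma against each rival (11 members):
Sigma vs Theta: 8 to 3, Sigma.
Sigma vs Epsilon: Epsilon, 9–2.
Sigma vs Gamma: Sigma preferred on 1+4+2 = 7 ballots; Sigma wins 7–4.
Sigma beats Theta, Gamma; loses to Epsilon — 2 pairwise wins.

2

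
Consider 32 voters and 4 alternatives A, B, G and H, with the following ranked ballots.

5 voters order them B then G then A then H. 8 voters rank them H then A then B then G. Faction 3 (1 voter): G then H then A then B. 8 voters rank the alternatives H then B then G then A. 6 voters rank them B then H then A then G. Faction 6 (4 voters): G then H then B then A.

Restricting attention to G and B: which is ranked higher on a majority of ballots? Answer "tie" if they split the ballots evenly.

Ballots ranking G above B: 1 + 4 = 5.
Ballots ranking B above G: 32 − 5 = 27.
B wins the head-to-head 27–5.

B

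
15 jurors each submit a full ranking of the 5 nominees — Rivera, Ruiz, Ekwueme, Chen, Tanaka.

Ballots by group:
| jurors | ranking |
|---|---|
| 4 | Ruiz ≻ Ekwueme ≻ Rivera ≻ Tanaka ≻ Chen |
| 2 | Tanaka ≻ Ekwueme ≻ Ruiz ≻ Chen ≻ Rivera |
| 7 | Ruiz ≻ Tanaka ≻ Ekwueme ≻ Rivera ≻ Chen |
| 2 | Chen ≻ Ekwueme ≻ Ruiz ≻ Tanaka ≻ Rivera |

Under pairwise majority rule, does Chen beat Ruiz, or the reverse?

Ballots ranking Chen above Ruiz: 2.
Ballots ranking Ruiz above Chen: 15 − 2 = 13.
Ruiz wins the head-to-head 13–2.

Ruiz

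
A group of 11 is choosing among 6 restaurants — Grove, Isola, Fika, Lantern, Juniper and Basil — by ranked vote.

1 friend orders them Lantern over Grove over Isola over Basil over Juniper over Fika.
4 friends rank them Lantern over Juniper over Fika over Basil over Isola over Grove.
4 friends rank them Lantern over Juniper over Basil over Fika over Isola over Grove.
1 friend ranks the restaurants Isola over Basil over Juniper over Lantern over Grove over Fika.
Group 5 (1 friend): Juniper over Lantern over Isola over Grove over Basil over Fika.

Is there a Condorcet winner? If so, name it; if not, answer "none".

Head-to-head results (11 friends):
Grove–Isola: Isola 10–1.
Grove vs Fika: Fika, 8–3.
Grove–Lantern: Lantern 11–0.
Grove vs Juniper: Juniper, 10–1.
Grove vs Basil: Basil, 9–2.
Isola–Fika: Fika 8–3.
Isola vs Lantern: Lantern wins 10–1.
Isola vs Juniper: Juniper wins 9–2.
Isola vs Basil: Basil, 8–3.
Fika–Lantern: Lantern 11–0.
Fika vs Juniper: Juniper wins 11–0.
Fika vs Basil: Basil, 7–4.
Lantern–Juniper: Lantern 9–2.
Lantern vs Basil: Lantern, 10–1.
Juniper vs Basil: Juniper wins 9–2.
Lantern wins every pairwise contest, so Lantern is the Condorcet winner.

Lantern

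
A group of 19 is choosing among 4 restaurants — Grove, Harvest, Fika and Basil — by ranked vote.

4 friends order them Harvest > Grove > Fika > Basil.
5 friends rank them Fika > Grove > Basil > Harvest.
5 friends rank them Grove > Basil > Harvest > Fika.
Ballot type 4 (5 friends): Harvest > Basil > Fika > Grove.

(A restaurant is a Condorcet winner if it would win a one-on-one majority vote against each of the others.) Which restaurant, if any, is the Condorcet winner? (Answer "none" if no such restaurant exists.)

none

Pairwise majorities:
Grove vs Harvest: Grove is ranked higher on 5+5 = 10 ballots, Harvest on 9. Grove wins 10–9.
Grove vs Fika: Grove is ranked higher on 4+5 = 9 ballots, Fika on 10. Fika wins 10–9.
Grove vs Basil: Grove is ranked higher on 4+5+5 = 14 ballots, Basil on 5. Grove wins 14–5.
Harvest vs Fika: 4+5+5 = 14 for Harvest, 5 for Fika — Harvest by 14–5.
Harvest vs Basil: 4+5 = 9 for Harvest, 10 for Basil — Basil by 10–9.
Fika vs Basil: 4+5 = 9 for Fika, 10 for Basil — Basil by 10–9.
No restaurant is unbeaten: Grove loses to Fika; Harvest loses to Grove; Fika loses to Harvest; Basil loses to Grove. In particular Grove > Harvest > Fika > Grove is a majority cycle — no Condorcet winner exists.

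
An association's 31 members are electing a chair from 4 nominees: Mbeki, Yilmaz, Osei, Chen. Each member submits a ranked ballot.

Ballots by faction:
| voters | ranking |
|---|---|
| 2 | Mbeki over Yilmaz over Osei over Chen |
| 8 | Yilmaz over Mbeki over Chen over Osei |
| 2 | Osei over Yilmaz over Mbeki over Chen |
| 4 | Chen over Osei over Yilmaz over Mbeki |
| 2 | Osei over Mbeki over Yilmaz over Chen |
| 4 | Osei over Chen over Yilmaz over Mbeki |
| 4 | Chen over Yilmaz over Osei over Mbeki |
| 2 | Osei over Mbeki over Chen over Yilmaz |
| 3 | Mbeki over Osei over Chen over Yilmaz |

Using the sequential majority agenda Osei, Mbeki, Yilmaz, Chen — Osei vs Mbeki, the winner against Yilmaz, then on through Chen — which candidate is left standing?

Chen

Round 1: Osei vs Mbeki — 18–13, Osei advances.
Round 2: Osei vs Yilmaz — 17–14, Osei advances.
Round 3: Osei vs Chen — 15–16, Chen advances.
The agenda winner is Chen.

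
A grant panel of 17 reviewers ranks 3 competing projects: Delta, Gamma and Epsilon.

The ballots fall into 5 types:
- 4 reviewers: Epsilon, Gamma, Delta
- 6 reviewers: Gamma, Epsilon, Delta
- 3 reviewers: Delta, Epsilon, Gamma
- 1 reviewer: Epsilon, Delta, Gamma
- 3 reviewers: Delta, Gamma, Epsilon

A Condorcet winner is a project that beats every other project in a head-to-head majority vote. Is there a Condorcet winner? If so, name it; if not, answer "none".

Head-to-head results (17 reviewers):
Delta vs Gamma: Gamma wins 10–7.
Delta vs Epsilon: Epsilon, 11–6.
Gamma–Epsilon: Gamma 9–8.
Gamma beats each of Delta, Epsilon — Gamma is the Condorcet winner.

Gamma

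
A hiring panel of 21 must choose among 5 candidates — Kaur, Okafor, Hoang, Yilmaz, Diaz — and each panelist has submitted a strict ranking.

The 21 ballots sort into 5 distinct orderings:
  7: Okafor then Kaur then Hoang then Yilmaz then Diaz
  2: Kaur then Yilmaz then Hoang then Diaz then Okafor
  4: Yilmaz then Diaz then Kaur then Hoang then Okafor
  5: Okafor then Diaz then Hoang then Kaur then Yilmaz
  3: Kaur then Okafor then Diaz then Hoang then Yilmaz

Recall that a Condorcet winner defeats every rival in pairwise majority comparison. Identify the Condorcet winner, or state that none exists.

Pairwise majorities:
Kaur vs Okafor: 2+4+3 = 9 for Kaur, 12 for Okafor — Okafor by 12–9.
Kaur vs Hoang: Kaur is ranked higher on 7+2+4+3 = 16 ballots, Hoang on 5. Kaur wins 16–5.
Kaur vs Yilmaz: 7+2+5+3 = 17 for Kaur, 4 for Yilmaz — Kaur by 17–4.
Kaur vs Diaz: Kaur is ranked higher on 7+2+3 = 12 ballots, Diaz on 9. Kaur wins 12–9.
Okafor vs Hoang: 15 to 6, Okafor.
Okafor vs Yilmaz: 15 to 6, Okafor.
Okafor vs Diaz: Okafor preferred on 7+5+3 = 15 ballots; Okafor wins 15–6.
Hoang vs Yilmaz: Hoang preferred on 7+5+3 = 15 ballots; Hoang wins 15–6.
Hoang vs Diaz: 9 to 12, Diaz.
Yilmaz vs Diaz: 13 to 8, Yilmaz.
Only Okafor has no losses; Okafor is the Condorcet winner.

Okafor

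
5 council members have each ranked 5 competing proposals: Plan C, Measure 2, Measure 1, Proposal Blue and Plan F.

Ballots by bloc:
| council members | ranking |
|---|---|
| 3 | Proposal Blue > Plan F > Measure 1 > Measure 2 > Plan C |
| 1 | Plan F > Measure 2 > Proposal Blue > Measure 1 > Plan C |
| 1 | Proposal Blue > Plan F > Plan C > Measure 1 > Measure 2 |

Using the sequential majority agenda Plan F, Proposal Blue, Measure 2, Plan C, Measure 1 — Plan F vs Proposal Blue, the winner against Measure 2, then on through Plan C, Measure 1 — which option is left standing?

Round 1: Plan F vs Proposal Blue — 1–4, Proposal Blue advances.
Round 2: Proposal Blue vs Measure 2 — 4–1, Proposal Blue advances.
Round 3: Proposal Blue vs Plan C — 5–0, Proposal Blue advances.
Round 4: Proposal Blue vs Measure 1 — 5–0, Proposal Blue advances.
Proposal Blue survives the agenda.

Proposal Blue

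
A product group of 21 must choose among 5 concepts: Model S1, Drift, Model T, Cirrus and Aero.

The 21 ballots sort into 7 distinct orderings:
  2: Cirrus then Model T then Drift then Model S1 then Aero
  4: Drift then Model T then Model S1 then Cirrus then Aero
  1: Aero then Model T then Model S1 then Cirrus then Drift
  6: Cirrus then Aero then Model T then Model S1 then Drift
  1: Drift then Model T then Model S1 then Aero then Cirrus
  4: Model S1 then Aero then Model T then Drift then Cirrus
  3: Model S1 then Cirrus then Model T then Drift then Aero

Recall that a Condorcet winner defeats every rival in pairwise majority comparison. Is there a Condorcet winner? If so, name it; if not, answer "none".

Pairwise majorities:
Model S1–Drift: Model S1 14–7.
Model S1–Model T: Model T 14–7.
Model S1 vs Cirrus: Model S1 wins 13–8.
Model S1–Aero: Model S1 14–7.
Drift–Model T: Model T 16–5.
Drift vs Cirrus: Cirrus wins 12–9.
Drift–Aero: Aero 11–10.
Model T–Cirrus: Cirrus 11–10.
Model T vs Aero: Aero wins 11–10.
Cirrus vs Aero: Cirrus wins 15–6.
No design is unbeaten: Model S1 loses to Model T; Drift loses to Model S1; Model T loses to Cirrus; Cirrus loses to Model S1; Aero loses to Model S1. In particular Model S1 beats Cirrus beats Model T beats Model S1 is a majority cycle — no Condorcet winner exists.

none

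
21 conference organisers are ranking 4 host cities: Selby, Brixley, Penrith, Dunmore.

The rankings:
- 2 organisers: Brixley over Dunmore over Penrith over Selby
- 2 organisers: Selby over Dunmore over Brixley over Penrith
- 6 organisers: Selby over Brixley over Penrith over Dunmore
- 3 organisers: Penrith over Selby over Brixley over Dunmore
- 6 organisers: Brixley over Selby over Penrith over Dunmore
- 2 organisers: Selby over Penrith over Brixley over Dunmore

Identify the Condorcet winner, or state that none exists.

Selby

Pairwise majorities:
Selby vs Brixley: Selby preferred on 2+6+3+2 = 13 ballots; Selby wins 13–8.
Selby vs Penrith: Selby is ranked higher on 2+6+6+2 = 16 ballots, Penrith on 5. Selby wins 16–5.
Selby vs Dunmore: 19 to 2, Selby.
Brixley vs Penrith: Brixley preferred on 2+2+6+6 = 16 ballots; Brixley wins 16–5.
Brixley vs Dunmore: Brixley is ranked higher on 2+6+3+6+2 = 19 ballots, Dunmore on 2. Brixley wins 19–2.
Penrith vs Dunmore: Penrith is ranked higher on 6+3+6+2 = 17 ballots, Dunmore on 4. Penrith wins 17–4.
Selby beats each of Brixley, Penrith, Dunmore — Selby is the Condorcet winner.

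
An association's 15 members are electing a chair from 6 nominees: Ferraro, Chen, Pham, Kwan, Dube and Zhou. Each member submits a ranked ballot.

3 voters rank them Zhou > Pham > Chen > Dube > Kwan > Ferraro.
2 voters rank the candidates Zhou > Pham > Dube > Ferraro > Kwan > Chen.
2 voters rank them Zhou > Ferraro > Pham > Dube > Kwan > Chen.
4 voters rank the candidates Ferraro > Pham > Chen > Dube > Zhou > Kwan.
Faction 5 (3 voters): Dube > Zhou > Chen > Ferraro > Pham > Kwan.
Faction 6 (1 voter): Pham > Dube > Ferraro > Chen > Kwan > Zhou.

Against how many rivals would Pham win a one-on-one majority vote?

3

Pham against each rival (15 voters):
Pham vs Ferraro: Ferraro wins 9–6.
Pham vs Chen: Pham wins 12–3.
Pham vs Kwan: Pham preferred on 3+2+2+4+3+1 = 15 ballots; Pham wins 15–0.
Pham vs Dube: Pham wins 12–3.
Pham vs Zhou: Zhou, 10–5.
Pham beats Chen, Kwan, Dube; loses to Ferraro, Zhou — 3 pairwise wins.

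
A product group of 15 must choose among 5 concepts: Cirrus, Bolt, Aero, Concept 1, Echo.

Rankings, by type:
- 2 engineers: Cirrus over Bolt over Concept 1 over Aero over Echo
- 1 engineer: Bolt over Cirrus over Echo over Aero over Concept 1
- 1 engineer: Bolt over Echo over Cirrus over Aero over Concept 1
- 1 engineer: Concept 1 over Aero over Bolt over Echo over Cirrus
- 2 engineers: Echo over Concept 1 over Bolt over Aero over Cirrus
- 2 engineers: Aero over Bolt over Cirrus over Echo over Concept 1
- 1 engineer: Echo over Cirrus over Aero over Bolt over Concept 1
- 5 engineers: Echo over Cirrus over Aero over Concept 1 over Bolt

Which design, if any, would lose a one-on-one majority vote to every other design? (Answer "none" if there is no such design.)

Bolt

Pairwise majorities:
Cirrus vs Bolt: Cirrus preferred on 2+1+5 = 8 ballots; Cirrus wins 8–7.
Cirrus vs Aero: 2+1+1+1+5 = 10 for Cirrus, 5 for Aero — Cirrus by 10–5.
Cirrus–Concept 1: Cirrus 12–3.
Cirrus vs Echo: Cirrus is ranked higher on 2+1+2 = 5 ballots, Echo on 10. Echo wins 10–5.
Bolt vs Aero: 2+1+1+2 = 6 for Bolt, 9 for Aero — Aero by 9–6.
Bolt vs Concept 1: Concept 1, 8–7.
Bolt vs Echo: Echo wins 8–7.
Aero vs Concept 1: Aero is ranked higher on 1+1+2+1+5 = 10 ballots, Concept 1 on 5. Aero wins 10–5.
Aero vs Echo: Aero is ranked higher on 2+1+2 = 5 ballots, Echo on 10. Echo wins 10–5.
Concept 1 vs Echo: Concept 1 preferred on 2+1 = 3 ballots; Echo wins 12–3.
Only Bolt has no wins; Bolt is the Condorcet loser.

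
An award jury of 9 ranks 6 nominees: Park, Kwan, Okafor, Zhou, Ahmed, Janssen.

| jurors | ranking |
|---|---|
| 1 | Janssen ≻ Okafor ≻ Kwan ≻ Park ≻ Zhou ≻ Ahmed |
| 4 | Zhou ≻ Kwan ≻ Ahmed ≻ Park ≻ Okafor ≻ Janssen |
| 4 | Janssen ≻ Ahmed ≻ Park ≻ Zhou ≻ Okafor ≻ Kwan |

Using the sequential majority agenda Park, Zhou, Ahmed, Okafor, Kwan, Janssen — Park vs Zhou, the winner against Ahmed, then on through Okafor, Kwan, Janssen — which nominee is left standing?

Round 1: Park vs Zhou — 5–4, Park advances.
Round 2: Park vs Ahmed — 1–8, Ahmed advances.
Round 3: Ahmed vs Okafor — 8–1, Ahmed advances.
Round 4: Ahmed vs Kwan — 4–5, Kwan advances.
Round 5: Kwan vs Janssen — 4–5, Janssen advances.
The agenda winner is Janssen.

Janssen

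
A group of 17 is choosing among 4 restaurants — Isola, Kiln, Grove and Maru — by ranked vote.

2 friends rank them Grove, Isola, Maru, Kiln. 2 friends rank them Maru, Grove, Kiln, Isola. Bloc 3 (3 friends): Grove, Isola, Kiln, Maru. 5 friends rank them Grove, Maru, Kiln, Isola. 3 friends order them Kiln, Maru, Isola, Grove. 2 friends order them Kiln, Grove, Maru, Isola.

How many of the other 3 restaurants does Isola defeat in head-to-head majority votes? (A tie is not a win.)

0

Isola against each rival (17 friends):
Isola vs Kiln: Isola preferred on 2+3 = 5 ballots; Kiln wins 12–5.
Isola vs Grove: 3 to 14, Grove.
Isola–Maru: Maru 12–5.
Isola beats no one; loses to Kiln, Grove, Maru — 0 pairwise wins.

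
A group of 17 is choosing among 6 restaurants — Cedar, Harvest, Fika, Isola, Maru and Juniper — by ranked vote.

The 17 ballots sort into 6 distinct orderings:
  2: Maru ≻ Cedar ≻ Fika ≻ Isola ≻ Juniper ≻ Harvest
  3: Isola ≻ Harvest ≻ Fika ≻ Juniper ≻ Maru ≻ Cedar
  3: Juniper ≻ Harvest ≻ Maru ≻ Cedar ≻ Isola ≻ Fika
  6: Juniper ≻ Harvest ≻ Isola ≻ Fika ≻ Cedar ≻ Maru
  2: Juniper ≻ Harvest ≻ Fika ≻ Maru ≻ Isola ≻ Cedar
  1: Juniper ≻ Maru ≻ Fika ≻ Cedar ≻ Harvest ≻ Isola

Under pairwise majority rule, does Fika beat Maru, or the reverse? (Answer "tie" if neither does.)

Ballots ranking Fika above Maru: 3 + 6 + 2 = 11.
Ballots ranking Maru above Fika: 17 − 11 = 6.
Fika wins the head-to-head 11–6.

Fika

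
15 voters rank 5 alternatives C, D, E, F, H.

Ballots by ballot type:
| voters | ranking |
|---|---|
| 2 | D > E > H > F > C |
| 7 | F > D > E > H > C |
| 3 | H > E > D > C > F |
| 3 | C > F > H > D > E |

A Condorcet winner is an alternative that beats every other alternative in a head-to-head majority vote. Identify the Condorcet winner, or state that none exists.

Head-to-head results (15 voters):
C vs D: D, 12–3.
C vs E: E wins 12–3.
C–F: F 9–6.
C vs H: H, 12–3.
D vs E: D, 12–3.
D–F: F 10–5.
D–H: D 9–6.
E–F: F 10–5.
E–H: E 9–6.
F vs H: F wins 10–5.
F defeats every rival head-to-head and is the Condorcet winner.

F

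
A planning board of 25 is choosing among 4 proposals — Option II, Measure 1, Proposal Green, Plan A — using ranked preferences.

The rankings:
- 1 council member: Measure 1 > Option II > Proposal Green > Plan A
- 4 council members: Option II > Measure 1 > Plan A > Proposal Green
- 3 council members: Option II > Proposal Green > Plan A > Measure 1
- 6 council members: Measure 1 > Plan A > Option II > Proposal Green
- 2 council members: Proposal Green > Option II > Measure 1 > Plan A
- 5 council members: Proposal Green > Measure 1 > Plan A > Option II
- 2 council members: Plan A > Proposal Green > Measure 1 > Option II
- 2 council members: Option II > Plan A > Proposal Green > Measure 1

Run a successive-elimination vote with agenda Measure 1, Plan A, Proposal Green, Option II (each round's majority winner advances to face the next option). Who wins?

Option II

Round 1: Measure 1 vs Plan A — 18–7, Measure 1 advances.
Round 2: Measure 1 vs Proposal Green — 11–14, Proposal Green advances.
Round 3: Proposal Green vs Option II — 9–16, Option II advances.
The agenda winner is Option II.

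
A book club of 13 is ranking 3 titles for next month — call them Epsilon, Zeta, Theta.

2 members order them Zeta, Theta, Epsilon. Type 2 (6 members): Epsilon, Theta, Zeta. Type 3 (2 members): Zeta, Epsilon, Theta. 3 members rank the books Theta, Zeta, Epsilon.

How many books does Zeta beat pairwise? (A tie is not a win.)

1

Zeta against each rival (13 members):
Zeta vs Epsilon: Zeta, 7–6.
Zeta vs Theta: Zeta is ranked higher on 2+2 = 4 ballots, Theta on 9. Theta wins 9–4.
Zeta beats Epsilon; loses to Theta — 1 pairwise win.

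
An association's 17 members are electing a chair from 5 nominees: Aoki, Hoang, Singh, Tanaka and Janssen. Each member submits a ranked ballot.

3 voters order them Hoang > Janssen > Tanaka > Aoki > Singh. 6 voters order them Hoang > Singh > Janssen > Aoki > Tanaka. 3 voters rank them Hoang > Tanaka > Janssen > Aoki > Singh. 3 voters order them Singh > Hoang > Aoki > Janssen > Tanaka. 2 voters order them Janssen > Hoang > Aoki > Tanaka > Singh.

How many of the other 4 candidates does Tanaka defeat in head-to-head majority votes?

Tanaka against each rival (17 voters):
Tanaka vs Aoki: Aoki wins 11–6.
Tanaka vs Hoang: Hoang, 17–0.
Tanaka–Singh: Singh 9–8.
Tanaka vs Janssen: Tanaka is ranked higher on 3 ballots, Janssen on 14. Janssen wins 14–3.
Tanaka beats no one; loses to Aoki, Hoang, Singh, Janssen — 0 pairwise wins.

0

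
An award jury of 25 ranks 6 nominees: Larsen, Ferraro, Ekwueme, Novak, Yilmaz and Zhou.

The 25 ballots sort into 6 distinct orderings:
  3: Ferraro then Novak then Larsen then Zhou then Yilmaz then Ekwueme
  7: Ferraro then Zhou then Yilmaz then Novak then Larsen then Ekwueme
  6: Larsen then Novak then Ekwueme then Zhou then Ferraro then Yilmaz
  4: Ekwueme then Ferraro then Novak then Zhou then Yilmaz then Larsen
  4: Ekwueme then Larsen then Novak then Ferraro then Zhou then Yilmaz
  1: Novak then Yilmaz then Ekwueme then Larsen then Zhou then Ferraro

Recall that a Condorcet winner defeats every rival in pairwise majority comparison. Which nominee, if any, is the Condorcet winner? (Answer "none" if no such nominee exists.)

Head-to-head results (25 jurors):
Larsen vs Ferraro: Larsen is ranked higher on 6+4+1 = 11 ballots, Ferraro on 14. Ferraro wins 14–11.
Larsen vs Ekwueme: 16 to 9, Larsen.
Larsen vs Novak: 6+4 = 10 for Larsen, 15 for Novak — Novak by 15–10.
Larsen vs Yilmaz: 13 to 12, Larsen.
Larsen vs Zhou: Larsen preferred on 3+6+4+1 = 14 ballots; Larsen wins 14–11.
Ferraro vs Ekwueme: Ferraro is ranked higher on 3+7 = 10 ballots, Ekwueme on 15. Ekwueme wins 15–10.
Ferraro vs Novak: 14 to 11, Ferraro.
Ferraro vs Yilmaz: Ferraro preferred on 3+7+6+4+4 = 24 ballots; Ferraro wins 24–1.
Ferraro vs Zhou: Ferraro is ranked higher on 3+7+4+4 = 18 ballots, Zhou on 7. Ferraro wins 18–7.
Ekwueme vs Novak: 8 to 17, Novak.
Ekwueme vs Yilmaz: Ekwueme is ranked higher on 6+4+4 = 14 ballots, Yilmaz on 11. Ekwueme wins 14–11.
Ekwueme vs Zhou: 15 to 10, Ekwueme.
Novak vs Yilmaz: 18 to 7, Novak.
Novak vs Zhou: 18 to 7, Novak.
Yilmaz vs Zhou: Yilmaz is ranked higher on 1 ballot, Zhou on 24. Zhou wins 24–1.
Each nominee drops at least one matchup (Larsen loses to Ferraro; Ferraro loses to Ekwueme; Ekwueme loses to Larsen; Novak loses to Ferraro; Yilmaz loses to Larsen; Zhou loses to Larsen); the cycle Larsen > Ekwueme > Ferraro > Larsen rules out a Condorcet winner.

none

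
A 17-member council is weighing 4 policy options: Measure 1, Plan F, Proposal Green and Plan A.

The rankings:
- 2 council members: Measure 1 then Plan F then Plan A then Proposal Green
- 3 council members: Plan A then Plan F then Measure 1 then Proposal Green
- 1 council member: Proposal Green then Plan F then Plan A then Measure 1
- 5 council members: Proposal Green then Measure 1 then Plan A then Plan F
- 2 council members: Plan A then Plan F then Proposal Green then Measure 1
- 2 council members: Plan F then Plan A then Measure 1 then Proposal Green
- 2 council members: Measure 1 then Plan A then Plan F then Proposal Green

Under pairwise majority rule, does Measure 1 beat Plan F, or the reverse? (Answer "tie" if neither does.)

Measure 1

Ballots ranking Measure 1 above Plan F: 2 + 5 + 2 = 9.
Ballots ranking Plan F above Measure 1: 17 − 9 = 8.
Measure 1 wins the head-to-head 9–8.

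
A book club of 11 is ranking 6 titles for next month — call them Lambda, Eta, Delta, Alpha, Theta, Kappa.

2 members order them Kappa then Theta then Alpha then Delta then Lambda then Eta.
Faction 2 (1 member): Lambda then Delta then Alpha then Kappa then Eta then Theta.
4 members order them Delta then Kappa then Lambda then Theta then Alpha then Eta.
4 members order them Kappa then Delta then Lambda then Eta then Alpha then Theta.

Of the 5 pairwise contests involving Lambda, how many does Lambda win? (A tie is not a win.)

Lambda against each rival (11 members):
Lambda vs Eta: Lambda is ranked higher on 2+1+4+4 = 11 ballots, Eta on 0. Lambda wins 11–0.
Lambda vs Delta: 1 for Lambda, 10 for Delta — Delta by 10–1.
Lambda–Alpha: Lambda 9–2.
Lambda vs Theta: 9 to 2, Lambda.
Lambda vs Kappa: Lambda is ranked higher on 1 ballot, Kappa on 10. Kappa wins 10–1.
Lambda beats Eta, Alpha, Theta; loses to Delta, Kappa — 3 pairwise wins.

3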